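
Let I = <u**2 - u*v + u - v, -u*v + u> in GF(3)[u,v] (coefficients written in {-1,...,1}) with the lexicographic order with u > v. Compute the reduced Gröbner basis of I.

G = {u**2 - v, u*v - u, v**2 - v}

f_1 = u**2 - u*v + u - v, LT = u**2.
f_2 = -u*v + u, LT = u*v.

S(f_1,f_2): lcm = u**2*v. S = u**2 - u*v**2 + u*v - v**2.
  leading term u**2: subtract (1)·f_1 from u**2 - u*v**2 + u*v - v**2 → -u*v**2 - u*v - u - v**2 + v
  leading term u*v**2: subtract (v)·f_2 from -u*v**2 - u*v - u - v**2 + v → u*v - u - v**2 + v
  leading term u*v: subtract (-1)·f_2 from u*v - u - v**2 + v → -v**2 + v
  leading term v**2: no divisor's leading term divides it; move -v**2 to the remainder.
  leading term v: no divisor's leading term divides it; move v to the remainder.
  remainder -v**2 + v ≠ 0; add g_3 = -v**2 + v to the basis.

The other S-polynomials (S(f_1,g_3), S(f_2,g_3)) all reduce to 0 modulo the current basis, so we have a Gröbner basis.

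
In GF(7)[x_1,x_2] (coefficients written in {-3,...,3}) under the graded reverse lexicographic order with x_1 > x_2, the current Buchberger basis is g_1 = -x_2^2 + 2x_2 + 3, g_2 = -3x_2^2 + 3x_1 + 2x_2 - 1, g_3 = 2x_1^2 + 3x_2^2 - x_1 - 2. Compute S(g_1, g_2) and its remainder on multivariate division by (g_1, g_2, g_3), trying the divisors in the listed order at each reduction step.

S(g_1, g_2) = x_1 + x_2 - 1; remainder on division = x_1 + x_2 - 1.

lcm(LM(g_1), LM(g_2)) = x_2^2.
S = (lcm/LT(g_1))·g_1 − (lcm/LT(g_2))·g_2 = x_1 + x_2 - 1.
Reduce S modulo (g_1, g_2, g_3) in that order:
  leading term x_1: no divisor's leading term divides it; move x_1 to the remainder.
  leading term x_2: no divisor's leading term divides it; move x_2 to the remainder.
  leading term 1: no divisor's leading term divides it; move -1 to the remainder.
The remainder x_1 + x_2 - 1 is nonzero, so it would be added as the next basis element.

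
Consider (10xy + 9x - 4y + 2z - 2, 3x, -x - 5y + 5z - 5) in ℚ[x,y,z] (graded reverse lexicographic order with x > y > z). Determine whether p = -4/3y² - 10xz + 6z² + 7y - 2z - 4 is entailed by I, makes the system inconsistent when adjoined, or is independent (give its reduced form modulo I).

First compute the reduced Gröbner basis of I by Buchberger's algorithm.
f_1 = 10xy + 9x - 4y + 2z - 2, LT = xy.
f_2 = 3x, LT = x.
f_3 = -x - 5y + 5z - 5, LT = x.

S(f_1,f_2): lcm = xy. S = 9/10x - ⅖y + ⅕z - ⅕.
  leading term x: subtract (3/10)·f_2 from 9/10x - ⅖y + ⅕z - ⅕ → -⅖y + ⅕z - ⅕
  leading term y: no divisor's leading term divides it; move -⅖y to the remainder.
  leading term z: no divisor's leading term divides it; move ⅕z to the remainder.
  leading term 1: no divisor's leading term divides it; move -⅕ to the remainder.
  remainder -⅖y + ⅕z - ⅕ ≠ 0; add h_4 = -⅖y + ⅕z - ⅕ to the basis.

S(f_1,f_3): lcm = xy. S = -5y² + 5yz + 9/10x - 27/5y + ⅕z - ⅕.
  leading term y²: subtract (25/2y)·h_4 from -5y² + 5yz + 9/10x - 27/5y + ⅕z - ⅕ → 5/2yz + 9/10x - 29/10y + ⅕z - ⅕
  leading term yz: subtract (-25/4z)·h_4 from 5/2yz + 9/10x - 29/10y + ⅕z - ⅕ → 5/4z² + 9/10x - 29/10y - 21/20z - ⅕
  leading term z²: no divisor's leading term divides it; move 5/4z² to the remainder.
  leading term x: subtract (3/10)·f_2 from 9/10x - 29/10y - 21/20z - ⅕ → -29/10y - 21/20z - ⅕
  leading term y: subtract (29/4)·h_4 from -29/10y - 21/20z - ⅕ → -5/2z + 5/4
  leading term z: no divisor's leading term divides it; move -5/2z to the remainder.
  leading term 1: no divisor's leading term divides it; move 5/4 to the remainder.
  remainder 5/4z² - 5/2z + 5/4 ≠ 0; add h_5 = 5/4z² - 5/2z + 5/4 to the basis.

S(f_2,f_3): lcm = x. S = -5y + 5z - 5.
  leading term y: subtract (25/2)·h_4 from -5y + 5z - 5 → 5/2z - 5/2
  leading term z: no divisor's leading term divides it; move 5/2z to the remainder.
  leading term 1: no divisor's leading term divides it; move -5/2 to the remainder.
  remainder 5/2z - 5/2 ≠ 0; add h_6 = 5/2z - 5/2 to the basis.

The other S-polynomials (S(f_1,h_4), S(f_2,h_4), S(f_3,h_4), S(f_1,h_5), S(f_2,h_5), S(f_3,h_5), S(h_4,h_5), S(f_1,h_6), S(f_2,h_6), S(f_3,h_6), S(h_4,h_6), S(h_5,h_6)) all reduce to 0 modulo the current basis, so we have a Gröbner basis.
Inter-reduce: drop elements whose leading term is divisible by another's, tail-reduce, and make monic.
Reduced Gröbner basis: {x, y, z - 1}.
Label its elements g_1 = x, g_2 = y, g_3 = z - 1.

Reduce p = -4/3y² - 10xz + 6z² + 7y - 2z - 4 modulo G:
  leading term y²: subtract (-4/3y)·g_2 from -4/3y² - 10xz + 6z² + 7y - 2z - 4 → -10xz + 6z² + 7y - 2z - 4
  leading term xz: subtract (-10z)·g_1 from -10xz + 6z² + 7y - 2z - 4 → 6z² + 7y - 2z - 4
  leading term z²: subtract (6z)·g_3 from 6z² + 7y - 2z - 4 → 7y + 4z - 4
  leading term y: subtract (7)·g_2 from 7y + 4z - 4 → 4z - 4
  leading term z: subtract (4)·g_3 from 4z - 4 → 0
  normal form = 0.
Since the normal form is 0, p ∈ I.

-4/3y² - 10xz + 6z² + 7y - 2z - 4 lies in I (it reduces to 0).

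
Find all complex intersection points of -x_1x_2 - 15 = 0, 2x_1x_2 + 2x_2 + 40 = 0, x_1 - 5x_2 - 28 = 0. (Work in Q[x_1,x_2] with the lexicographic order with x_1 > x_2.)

{(3, -5)}

Compute a lex Gröbner basis by Buchberger's algorithm.
f_1 = -x_1x_2 - 15, LT = x_1x_2.
f_2 = 2x_1x_2 + 2x_2 + 40, LT = x_1x_2.
f_3 = x_1 - 5x_2 - 28, LT = x_1.

S(f_1,f_2): lcm = x_1x_2. S = -x_2 - 5.
  leading term x_2: no divisor's leading term divides it; move -x_2 to the remainder.
  leading term 1: no divisor's leading term divides it; move -5 to the remainder.
  remainder -x_2 - 5 ≠ 0; add h_4 = -x_2 - 5 to the basis.

S(f_1,f_3): lcm = x_1x_2. S = 5x_2^2 + 28x_2 + 15.
  leading term x_2^2: subtract (-5x_2)·h_4 from 5x_2^2 + 28x_2 + 15 → 3x_2 + 15
  leading term x_2: subtract (-3)·h_4 from 3x_2 + 15 → 0
  remainder 0.

S(f_2,f_3): lcm = x_1x_2. S = 5x_2^2 + 29x_2 + 20.
  leading term x_2^2: subtract (-5x_2)·h_4 from 5x_2^2 + 29x_2 + 20 → 4x_2 + 20
  leading term x_2: subtract (-4)·h_4 from 4x_2 + 20 → 0
  remainder 0.

S(f_1,h_4): lcm = x_1x_2. S = -5x_1 + 15.
  leading term x_1: subtract (-5)·f_3 from -5x_1 + 15 → -25x_2 - 125
  leading term x_2: subtract (25)·h_4 from -25x_2 - 125 → 0
  remainder 0.

S(f_2,h_4): lcm = x_1x_2. S = -5x_1 + x_2 + 20.
  leading term x_1: subtract (-5)·f_3 from -5x_1 + x_2 + 20 → -24x_2 - 120
  leading term x_2: subtract (24)·h_4 from -24x_2 - 120 → 0
  remainder 0.

S(f_3,h_4): leading monomials are coprime, so the S-polynomial reduces to 0 (Buchberger's first criterion).
Every S-polynomial of the final basis reduces to 0, so we have a Gröbner basis.
Inter-reduce: drop elements whose leading term is divisible by another's, tail-reduce, and make monic.
Reduced Gröbner basis: {x_1 - 3, x_2 + 5}.

A lex Gröbner basis eliminates variables successively. Here x_2 + 5 depends only on x_2, with roots {-5}; lifting each root through the earlier basis elements recovers the full solutions.
  x_2 = -5: the earlier basis element becomes x_1 - 3 = 0, giving x_1 = 3 — point (3, -5).
Zero-dimensionality of the ideal guarantees finitely many solutions over ℂ.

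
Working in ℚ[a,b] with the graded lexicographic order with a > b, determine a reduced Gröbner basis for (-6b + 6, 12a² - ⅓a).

f_1 = -6b + 6, LT = b.
f_2 = 12a² - ⅓a, LT = a².

The S-polynomials (S(f_1,f_2)) all reduce to 0 modulo the current basis, so we have a Gröbner basis.

G = {a² - 1/36a, b - 1}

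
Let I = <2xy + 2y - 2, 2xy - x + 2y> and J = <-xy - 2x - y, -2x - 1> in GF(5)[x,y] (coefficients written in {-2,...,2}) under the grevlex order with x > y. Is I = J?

Yes, the ideals are equal.

Since reduced Gröbner bases are canonical representatives of ideals under a given ordering, it suffices to compute and compare them.
Buchberger on the first generating set:
f_1 = 2xy + 2y - 2, LT = xy.
f_2 = 2xy - x + 2y, LT = xy.

S(f_1,f_2): lcm = xy. S = -2x - 1.
  reduce S modulo (f_1, f_2):
  remainder -2x - 1 ≠ 0; add g_3 = -2x - 1 to the basis.

S(f_1,g_3): lcm = xy. S = -2y - 1.
  reduce S modulo (f_1, f_2, g_3):
  remainder -2y - 1 ≠ 0; add g_4 = -2y - 1 to the basis.

The other S-polynomials (S(f_2,g_3), S(f_1,g_4), S(f_2,g_4), S(g_3,g_4)) all reduce to 0 modulo the current basis, so we have a Gröbner basis.
Inter-reduce: drop elements whose leading term is divisible by another's, tail-reduce, and make monic.
Reduced Gröbner basis: {x - 2, y - 2}.

Buchberger on the second generating set:
h_1 = -xy - 2x - y, LT = xy.
h_2 = -2x - 1, LT = x.

S(h_1,h_2): lcm = xy. S = 2x - 2y.
  reduce S modulo (h_1, h_2):
  remainder -2y - 1 ≠ 0; add k_3 = -2y - 1 to the basis.

The other S-polynomials (S(h_1,k_3), S(h_2,k_3)) all reduce to 0 modulo the current basis, so we have a Gröbner basis.
Inter-reduce: drop elements whose leading term is divisible by another's, tail-reduce, and make monic.
Reduced Gröbner basis: {x - 2, y - 2}.

These coincide, so the ideals are equal.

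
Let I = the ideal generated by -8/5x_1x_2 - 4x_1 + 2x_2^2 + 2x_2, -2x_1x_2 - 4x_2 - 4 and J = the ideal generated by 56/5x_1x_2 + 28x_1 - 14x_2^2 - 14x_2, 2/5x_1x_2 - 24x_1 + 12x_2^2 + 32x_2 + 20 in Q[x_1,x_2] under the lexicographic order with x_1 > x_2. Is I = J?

Equality of ideals is decidable: compute both reduced Gröbner bases (unique for the ordering) and check whether they agree.
Buchberger on the first generating set:
f_1 = -8/5x_1x_2 - 4x_1 + 2x_2^2 + 2x_2, LT = x_1x_2.
f_2 = -2x_1x_2 - 4x_2 - 4, LT = x_1x_2.

S(f_1,f_2): lcm = x_1x_2. S = 5/2x_1 - 5/4x_2^2 - 13/4x_2 - 2.
  leading term x_1: no divisor's leading term divides it; move 5/2x_1 to the remainder.
  leading term x_2^2: no divisor's leading term divides it; move -5/4x_2^2 to the remainder.
  leading term x_2: no divisor's leading term divides it; move -13/4x_2 to the remainder.
  leading term 1: no divisor's leading term divides it; move -2 to the remainder.
  remainder 5/2x_1 - 5/4x_2^2 - 13/4x_2 - 2 ≠ 0; add g_3 = 5/2x_1 - 5/4x_2^2 - 13/4x_2 - 2 to the basis.

S(f_1,g_3): lcm = x_1x_2. S = 5/2x_1 + 1/2x_2^3 + 1/20x_2^2 - 9/20x_2.
  leading term x_1: subtract (1)·g_3 from 5/2x_1 + 1/2x_2^3 + 1/20x_2^2 - 9/20x_2 → 1/2x_2^3 + 13/10x_2^2 + 14/5x_2 + 2
  leading term x_2^3: no divisor's leading term divides it; move 1/2x_2^3 to the remainder.
  leading term x_2^2: no divisor's leading term divides it; move 13/10x_2^2 to the remainder.
  leading term x_2: no divisor's leading term divides it; move 14/5x_2 to the remainder.
  leading term 1: no divisor's leading term divides it; move 2 to the remainder.
  remainder 1/2x_2^3 + 13/10x_2^2 + 14/5x_2 + 2 ≠ 0; add g_4 = 1/2x_2^3 + 13/10x_2^2 + 14/5x_2 + 2 to the basis.

S(f_2,g_3): lcm = x_1x_2. S = 1/2x_2^3 + 13/10x_2^2 + 14/5x_2 + 2.
  leading term x_2^3: subtract (1)·g_4 from 1/2x_2^3 + 13/10x_2^2 + 14/5x_2 + 2 → 0
  remainder 0.

S(f_1,g_4): lcm = x_1x_2^3. S = -1/10x_1x_2^2 - 28/5x_1x_2 - 4x_1 - 5/4x_2^4 - 5/4x_2^3.
  leading term x_1x_2^2: subtract (1/16x_2)·f_1 from -1/10x_1x_2^2 - 28/5x_1x_2 - 4x_1 - 5/4x_2^4 - 5/4x_2^3 → -107/20x_1x_2 - 4x_1 - 5/4x_2^4 - 11/8x_2^3 - 1/8x_2^2
  leading term x_1x_2: subtract (107/32)·f_1 from -107/20x_1x_2 - 4x_1 - 5/4x_2^4 - 11/8x_2^3 - 1/8x_2^2 → 75/8x_1 - 5/4x_2^4 - 11/8x_2^3 - 109/16x_2^2 - 107/16x_2
  leading term x_1: subtract (15/4)·g_3 from 75/8x_1 - 5/4x_2^4 - 11/8x_2^3 - 109/16x_2^2 - 107/16x_2 → -5/4x_2^4 - 11/8x_2^3 - 17/8x_2^2 + 11/2x_2 + 15/2
  leading term x_2^4: subtract (-5/2x_2)·g_4 from -5/4x_2^4 - 11/8x_2^3 - 17/8x_2^2 + 11/2x_2 + 15/2 → 15/8x_2^3 + 39/8x_2^2 + 21/2x_2 + 15/2
  leading term x_2^3: subtract (15/4)·g_4 from 15/8x_2^3 + 39/8x_2^2 + 21/2x_2 + 15/2 → 0
  remainder 0.

S(f_2,g_4): lcm = x_1x_2^3. S = -13/5x_1x_2^2 - 28/5x_1x_2 - 4x_1 + 2x_2^3 + 2x_2^2.
  leading term x_1x_2^2: subtract (13/8x_2)·f_1 from -13/5x_1x_2^2 - 28/5x_1x_2 - 4x_1 + 2x_2^3 + 2x_2^2 → 9/10x_1x_2 - 4x_1 - 5/4x_2^3 - 5/4x_2^2
  leading term x_1x_2: subtract (-9/16)·f_1 from 9/10x_1x_2 - 4x_1 - 5/4x_2^3 - 5/4x_2^2 → -25/4x_1 - 5/4x_2^3 - 1/8x_2^2 + 9/8x_2
  leading term x_1: subtract (-5/2)·g_3 from -25/4x_1 - 5/4x_2^3 - 1/8x_2^2 + 9/8x_2 → -5/4x_2^3 - 13/4x_2^2 - 7x_2 - 5
  leading term x_2^3: subtract (-5/2)·g_4 from -5/4x_2^3 - 13/4x_2^2 - 7x_2 - 5 → 0
  remainder 0.

S(g_3,g_4): leading monomials are coprime, so the S-polynomial reduces to 0 (Buchberger's first criterion).
Every S-polynomial of the final basis reduces to 0, so we have a Gröbner basis.
Inter-reduce: drop elements whose leading term is divisible by another's, tail-reduce, and make monic.
Reduced Gröbner basis: {x_1 - 1/2x_2^2 - 13/10x_2 - 4/5, x_2^3 + 13/5x_2^2 + 28/5x_2 + 4}.

Buchberger on the second generating set:
h_1 = 56/5x_1x_2 + 28x_1 - 14x_2^2 - 14x_2, LT = x_1x_2.
h_2 = 2/5x_1x_2 - 24x_1 + 12x_2^2 + 32x_2 + 20, LT = x_1x_2.

S(h_1,h_2): lcm = x_1x_2. S = 125/2x_1 - 125/4x_2^2 - 325/4x_2 - 50.
  leading term x_1: no divisor's leading term divides it; move 125/2x_1 to the remainder.
  leading term x_2^2: no divisor's leading term divides it; move -125/4x_2^2 to the remainder.
  leading term x_2: no divisor's leading term divides it; move -325/4x_2 to the remainder.
  leading term 1: no divisor's leading term divides it; move -50 to the remainder.
  remainder 125/2x_1 - 125/4x_2^2 - 325/4x_2 - 50 ≠ 0; add k_3 = 125/2x_1 - 125/4x_2^2 - 325/4x_2 - 50 to the basis.

S(h_1,k_3): lcm = x_1x_2. S = 5/2x_1 + 1/2x_2^3 + 1/20x_2^2 - 9/20x_2.
  leading term x_1: subtract (1/25)·k_3 from 5/2x_1 + 1/2x_2^3 + 1/20x_2^2 - 9/20x_2 → 1/2x_2^3 + 13/10x_2^2 + 14/5x_2 + 2
  leading term x_2^3: no divisor's leading term divides it; move 1/2x_2^3 to the remainder.
  leading term x_2^2: no divisor's leading term divides it; move 13/10x_2^2 to the remainder.
  leading term x_2: no divisor's leading term divides it; move 14/5x_2 to the remainder.
  leading term 1: no divisor's leading term divides it; move 2 to the remainder.
  remainder 1/2x_2^3 + 13/10x_2^2 + 14/5x_2 + 2 ≠ 0; add k_4 = 1/2x_2^3 + 13/10x_2^2 + 14/5x_2 + 2 to the basis.

S(h_2,k_3): lcm = x_1x_2. S = -60x_1 + 1/2x_2^3 + 313/10x_2^2 + 404/5x_2 + 50.
  leading term x_1: subtract (-24/25)·k_3 from -60x_1 + 1/2x_2^3 + 313/10x_2^2 + 404/5x_2 + 50 → 1/2x_2^3 + 13/10x_2^2 + 14/5x_2 + 2
  leading term x_2^3: subtract (1)·k_4 from 1/2x_2^3 + 13/10x_2^2 + 14/5x_2 + 2 → 0
  remainder 0.

S(h_1,k_4): lcm = x_1x_2^3. S = -1/10x_1x_2^2 - 28/5x_1x_2 - 4x_1 - 5/4x_2^4 - 5/4x_2^3.
  leading term x_1x_2^2: subtract (-1/112x_2)·h_1 from -1/10x_1x_2^2 - 28/5x_1x_2 - 4x_1 - 5/4x_2^4 - 5/4x_2^3 → -107/20x_1x_2 - 4x_1 - 5/4x_2^4 - 11/8x_2^3 - 1/8x_2^2
  leading term x_1x_2: subtract (-107/224)·h_1 from -107/20x_1x_2 - 4x_1 - 5/4x_2^4 - 11/8x_2^3 - 1/8x_2^2 → 75/8x_1 - 5/4x_2^4 - 11/8x_2^3 - 109/16x_2^2 - 107/16x_2
  leading term x_1: subtract (3/20)·k_3 from 75/8x_1 - 5/4x_2^4 - 11/8x_2^3 - 109/16x_2^2 - 107/16x_2 → -5/4x_2^4 - 11/8x_2^3 - 17/8x_2^2 + 11/2x_2 + 15/2
  leading term x_2^4: subtract (-5/2x_2)·k_4 from -5/4x_2^4 - 11/8x_2^3 - 17/8x_2^2 + 11/2x_2 + 15/2 → 15/8x_2^3 + 39/8x_2^2 + 21/2x_2 + 15/2
  leading term x_2^3: subtract (15/4)·k_4 from 15/8x_2^3 + 39/8x_2^2 + 21/2x_2 + 15/2 → 0
  remainder 0.

S(h_2,k_4): lcm = x_1x_2^3. S = -313/5x_1x_2^2 - 28/5x_1x_2 - 4x_1 + 30x_2^4 + 80x_2^3 + 50x_2^2.
  leading term x_1x_2^2: subtract (-313/56x_2)·h_1 from -313/5x_1x_2^2 - 28/5x_1x_2 - 4x_1 + 30x_2^4 + 80x_2^3 + 50x_2^2 → 1509/10x_1x_2 - 4x_1 + 30x_2^4 + 7/4x_2^3 - 113/4x_2^2
  leading term x_1x_2: subtract (1509/112)·h_1 from 1509/10x_1x_2 - 4x_1 + 30x_2^4 + 7/4x_2^3 - 113/4x_2^2 → -1525/4x_1 + 30x_2^4 + 7/4x_2^3 + 1283/8x_2^2 + 1509/8x_2
  leading term x_1: subtract (-61/10)·k_3 from -1525/4x_1 + 30x_2^4 + 7/4x_2^3 + 1283/8x_2^2 + 1509/8x_2 → 30x_2^4 + 7/4x_2^3 - 121/4x_2^2 - 307x_2 - 305
  leading term x_2^4: subtract (60x_2)·k_4 from 30x_2^4 + 7/4x_2^3 - 121/4x_2^2 - 307x_2 - 305 → -305/4x_2^3 - 793/4x_2^2 - 427x_2 - 305
  leading term x_2^3: subtract (-305/2)·k_4 from -305/4x_2^3 - 793/4x_2^2 - 427x_2 - 305 → 0
  remainder 0.

S(k_3,k_4): leading monomials are coprime, so the S-polynomial reduces to 0 (Buchberger's first criterion).
Every S-polynomial of the final basis reduces to 0, so we have a Gröbner basis.
Inter-reduce: drop elements whose leading term is divisible by another's, tail-reduce, and make monic.
Reduced Gröbner basis: {x_1 - 1/2x_2^2 - 13/10x_2 - 4/5, x_2^3 + 13/5x_2^2 + 28/5x_2 + 4}.

These coincide, so the ideals are equal.

Yes, the ideals are equal.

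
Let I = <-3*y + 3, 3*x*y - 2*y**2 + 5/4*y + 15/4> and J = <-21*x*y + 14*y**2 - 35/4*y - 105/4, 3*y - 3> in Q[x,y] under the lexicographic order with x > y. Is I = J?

For a fixed monomial order, each ideal has a unique reduced Gröbner basis; comparing bases decides equality.
Buchberger on the first generating set:
f_1 = -3*y + 3, LT = y.
f_2 = 3*x*y - 2*y**2 + 5/4*y + 15/4, LT = x*y.

S(f_1,f_2): lcm = x*y. S = -x + 2/3*y**2 - 5/12*y - 5/4.
  reduce S modulo (f_1, f_2):
  remainder -x - 1 ≠ 0; add g_3 = -x - 1 to the basis.

The other S-polynomials (S(f_1,g_3), S(f_2,g_3)) all reduce to 0 modulo the current basis, so we have a Gröbner basis.
Inter-reduce: drop elements whose leading term is divisible by another's, tail-reduce, and make monic.
Reduced Gröbner basis: {x + 1, y - 1}.

Buchberger on the second generating set:
h_1 = -21*x*y + 14*y**2 - 35/4*y - 105/4, LT = x*y.
h_2 = 3*y - 3, LT = y.

S(h_1,h_2): lcm = x*y. S = x - 2/3*y**2 + 5/12*y + 5/4.
  reduce S modulo (h_1, h_2):
  remainder x + 1 ≠ 0; add k_3 = x + 1 to the basis.

The other S-polynomials (S(h_1,k_3), S(h_2,k_3)) all reduce to 0 modulo the current basis, so we have a Gröbner basis.
Inter-reduce: drop elements whose leading term is divisible by another's, tail-reduce, and make monic.
Reduced Gröbner basis: {x + 1, y - 1}.

Same reduced basis, so the two generating sets span the same ideal.

Yes, the ideals are equal.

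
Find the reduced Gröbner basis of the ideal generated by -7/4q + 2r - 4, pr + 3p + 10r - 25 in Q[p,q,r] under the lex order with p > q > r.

Buchberger's algorithm terminates because the ascending chain of leading-term ideals stabilizes.

f_1 = -7/4q + 2r - 4, LT = q.
f_2 = pr + 3p + 10r - 25, LT = pr.

The S-polynomials (S(f_1,f_2)) all reduce to 0 modulo the current basis, so we have a Gröbner basis.

G = {pr + 3p + 10r - 25, q - 8/7r + 16/7}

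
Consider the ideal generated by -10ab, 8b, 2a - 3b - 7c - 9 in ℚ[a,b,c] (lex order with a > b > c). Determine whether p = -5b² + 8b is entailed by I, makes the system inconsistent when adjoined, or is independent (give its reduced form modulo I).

-5b² + 8b lies in I (it reduces to 0).

First compute the reduced Gröbner basis of I by Buchberger's algorithm.
f_1 = -10ab, LT = ab.
f_2 = 8b, LT = b.
f_3 = 2a - 3b - 7c - 9, LT = a.

S(f_1,f_2): lcm = ab. S = 0.
  remainder 0.

S(f_1,f_3): lcm = ab. S = 3/2b² + 7/2bc + 9/2b.
  leading term b²: subtract (3/16b)·f_2 from 3/2b² + 7/2bc + 9/2b → 7/2bc + 9/2b
  leading term bc: subtract (7/16c)·f_2 from 7/2bc + 9/2b → 9/2b
  leading term b: subtract (9/16)·f_2 from 9/2b → 0
  remainder 0.

S(f_2,f_3): leading monomials are coprime, so the S-polynomial reduces to 0 (Buchberger's first criterion).
Every S-polynomial of the final basis reduces to 0, so we have a Gröbner basis.
Inter-reduce: drop elements whose leading term is divisible by another's, tail-reduce, and make monic.
Reduced Gröbner basis: {a - 7/2c - 9/2, b}.
Label its elements g_1 = a - 7/2c - 9/2, g_2 = b.

Reduce p = -5b² + 8b modulo G:
  leading term b²: subtract (-5b)·g_2 from -5b² + 8b → 8b
  leading term b: subtract (8)·g_2 from 8b → 0
  normal form = 0.
Since the normal form is 0, p ∈ I.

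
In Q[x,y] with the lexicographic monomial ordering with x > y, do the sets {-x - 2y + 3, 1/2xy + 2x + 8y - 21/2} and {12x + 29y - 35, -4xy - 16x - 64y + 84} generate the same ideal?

No, the ideals differ.

Since reduced Gröbner bases are canonical representatives of ideals under a given ordering, it suffices to compute and compare them.
Buchberger on the first generating set:
f_1 = -x - 2y + 3, LT = x.
f_2 = 1/2xy + 2x + 8y - 21/2, LT = xy.

S(f_1,f_2): lcm = xy. S = -4x + 2y^2 - 19y + 21.
  reduce S modulo (f_1, f_2):
  remainder 2y^2 - 11y + 9 ≠ 0; add g_3 = 2y^2 - 11y + 9 to the basis.

The other S-polynomials (S(f_1,g_3), S(f_2,g_3)) all reduce to 0 modulo the current basis, so we have a Gröbner basis.
Inter-reduce: drop elements whose leading term is divisible by another's, tail-reduce, and make monic.
Reduced Gröbner basis: {x + 2y - 3, y^2 - 11/2y + 9/2}.

Buchberger on the second generating set:
h_1 = 12x + 29y - 35, LT = x.
h_2 = -4xy - 16x - 64y + 84, LT = xy.

S(h_1,h_2): lcm = xy. S = -4x + 29/12y^2 - 227/12y + 21.
  reduce S modulo (h_1, h_2):
  remainder 29/12y^2 - 37/4y + 28/3 ≠ 0; add k_3 = 29/12y^2 - 37/4y + 28/3 to the basis.

The other S-polynomials (S(h_1,k_3), S(h_2,k_3)) all reduce to 0 modulo the current basis, so we have a Gröbner basis.
Inter-reduce: drop elements whose leading term is divisible by another's, tail-reduce, and make monic.
Reduced Gröbner basis: {x + 29/12y - 35/12, y^2 - 111/29y + 112/29}.

These differ, so the ideals are not equal.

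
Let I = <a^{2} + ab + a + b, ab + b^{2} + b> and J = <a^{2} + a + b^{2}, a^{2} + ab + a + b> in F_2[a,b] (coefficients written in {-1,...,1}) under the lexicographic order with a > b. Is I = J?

Two ideals are equal iff their reduced Gröbner bases coincide (the reduced basis is unique for a fixed ordering).
Buchberger on the first generating set:
f_1 = a^{2} + ab + a + b, LT = a^{2}.
f_2 = ab + b^{2} + b, LT = ab.

S(f_1,f_2): lcm = a^{2}b. S = b^{2}.
  reduce S modulo (f_1, f_2):
  remainder b^{2} ≠ 0; add g_3 = b^{2} to the basis.

The other S-polynomials (S(f_1,g_3), S(f_2,g_3)) all reduce to 0 modulo the current basis, so we have a Gröbner basis.
Inter-reduce: drop elements whose leading term is divisible by another's, tail-reduce, and make monic.
Reduced Gröbner basis: {a^{2} + a, ab + b, b^{2}}.

Buchberger on the second generating set:
h_1 = a^{2} + a + b^{2}, LT = a^{2}.
h_2 = a^{2} + ab + a + b, LT = a^{2}.

S(h_1,h_2): lcm = a^{2}. S = ab + b^{2} + b.
  reduce S modulo (h_1, h_2):
  remainder ab + b^{2} + b ≠ 0; add k_3 = ab + b^{2} + b to the basis.

S(h_1,k_3): lcm = a^{2}b. S = ab^{2} + b^{3}.
  reduce S modulo (h_1, h_2, k_3):
  remainder b^{2} ≠ 0; add k_4 = b^{2} to the basis.

The other S-polynomials (S(h_2,k_3), S(h_1,k_4), S(h_2,k_4), S(k_3,k_4)) all reduce to 0 modulo the current basis, so we have a Gröbner basis.
Inter-reduce: drop elements whose leading term is divisible by another's, tail-reduce, and make monic.
Reduced Gröbner basis: {a^{2} + a, ab + b, b^{2}}.

The two bases agree; hence the ideals are identical.

Yes, the ideals are equal.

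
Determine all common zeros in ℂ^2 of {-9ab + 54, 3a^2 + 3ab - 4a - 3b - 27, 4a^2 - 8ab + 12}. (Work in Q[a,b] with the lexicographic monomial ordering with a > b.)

{(3, 2)}

Compute a lex Gröbner basis by Buchberger's algorithm.
f_1 = -9ab + 54, LT = ab.
f_2 = 3a^2 + 3ab - 4a - 3b - 27, LT = a^2.
f_3 = 4a^2 - 8ab + 12, LT = a^2.

S(f_1,f_2): lcm = a^2b. S = -ab^2 + 4/3ab - 6a + b^2 + 9b.
  leading term ab^2: subtract (1/9b)·f_1 from -ab^2 + 4/3ab - 6a + b^2 + 9b → 4/3ab - 6a + b^2 + 3b
  leading term ab: subtract (-4/27)·f_1 from 4/3ab - 6a + b^2 + 3b → -6a + b^2 + 3b + 8
  leading term a: no divisor's leading term divides it; move -6a to the remainder.
  leading term b^2: no divisor's leading term divides it; move b^2 to the remainder.
  leading term b: no divisor's leading term divides it; move 3b to the remainder.
  leading term 1: no divisor's leading term divides it; move 8 to the remainder.
  remainder -6a + b^2 + 3b + 8 ≠ 0; add h_4 = -6a + b^2 + 3b + 8 to the basis.

S(f_1,f_3): lcm = a^2b. S = 2ab^2 - 6a - 3b.
  leading term ab^2: subtract (-2/9b)·f_1 from 2ab^2 - 6a - 3b → -6a + 9b
  leading term a: subtract (1)·h_4 from -6a + 9b → -b^2 + 6b - 8
  leading term b^2: no divisor's leading term divides it; move -b^2 to the remainder.
  leading term b: no divisor's leading term divides it; move 6b to the remainder.
  leading term 1: no divisor's leading term divides it; move -8 to the remainder.
  remainder -b^2 + 6b - 8 ≠ 0; add h_5 = -b^2 + 6b - 8 to the basis.

S(f_2,f_3): lcm = a^2. S = 3ab - 4/3a - b - 12.
  leading term ab: subtract (-1/3)·f_1 from 3ab - 4/3a - b - 12 → -4/3a - b + 6
  leading term a: subtract (2/9)·h_4 from -4/3a - b + 6 → -2/9b^2 - 5/3b + 38/9
  leading term b^2: subtract (2/9)·h_5 from -2/9b^2 - 5/3b + 38/9 → -3b + 6
  leading term b: no divisor's leading term divides it; move -3b to the remainder.
  leading term 1: no divisor's leading term divides it; move 6 to the remainder.
  remainder -3b + 6 ≠ 0; add h_6 = -3b + 6 to the basis.

The other S-polynomials (S(f_1,h_4), S(f_2,h_4), S(f_3,h_4), S(f_1,h_5), S(f_2,h_5), S(f_3,h_5), S(h_4,h_5), S(f_1,h_6), S(f_2,h_6), S(f_3,h_6), S(h_4,h_6), S(h_5,h_6)) all reduce to 0 modulo the current basis, so we have a Gröbner basis.
Inter-reduce: drop elements whose leading term is divisible by another's, tail-reduce, and make monic.
Reduced Gröbner basis: {a - 3, b - 2}.

From the last basis element, b - 2 = 0, so b takes values in {2}. Each choice, substituted upward through the basis, yields the corresponding point(s) of the solution set.
  b = 2: the earlier basis element becomes a - 3 = 0, giving a = 3 — point (3, 2).
Check: every point annihilates each of the original generators.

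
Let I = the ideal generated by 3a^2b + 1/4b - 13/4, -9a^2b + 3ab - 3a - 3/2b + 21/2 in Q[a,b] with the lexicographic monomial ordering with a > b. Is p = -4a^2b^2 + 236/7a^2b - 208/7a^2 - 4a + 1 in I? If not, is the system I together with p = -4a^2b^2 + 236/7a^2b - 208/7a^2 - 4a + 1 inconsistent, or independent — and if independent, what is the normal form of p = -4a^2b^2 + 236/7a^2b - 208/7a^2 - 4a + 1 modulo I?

First compute the reduced Gröbner basis of I by Buchberger's algorithm.
f_1 = 3a^2b + 1/4b - 13/4, LT = a^2b.
f_2 = -9a^2b + 3ab - 3a - 3/2b + 21/2, LT = a^2b.

S(f_1,f_2): lcm = a^2b. S = 1/3ab - 1/3a - 1/12b + 1/12.
  leading term ab: no divisor's leading term divides it; move 1/3ab to the remainder.
  leading term a: no divisor's leading term divides it; move -1/3a to the remainder.
  leading term b: no divisor's leading term divides it; move -1/12b to the remainder.
  leading term 1: no divisor's leading term divides it; move 1/12 to the remainder.
  remainder 1/3ab - 1/3a - 1/12b + 1/12 ≠ 0; add h_3 = 1/3ab - 1/3a - 1/12b + 1/12 to the basis.

S(f_1,h_3): lcm = a^2b. S = a^2 + 1/4ab - 1/4a + 1/12b - 13/12.
  leading term a^2: no divisor's leading term divides it; move a^2 to the remainder.
  leading term ab: subtract (3/4)·h_3 from 1/4ab - 1/4a + 1/12b - 13/12 → 7/48b - 55/48
  leading term b: no divisor's leading term divides it; move 7/48b to the remainder.
  leading term 1: no divisor's leading term divides it; move -55/48 to the remainder.
  remainder a^2 + 7/48b - 55/48 ≠ 0; add h_4 = a^2 + 7/48b - 55/48 to the basis.

S(f_1,h_4): lcm = a^2b. S = -7/48b^2 + 59/48b - 13/12.
  leading term b^2: no divisor's leading term divides it; move -7/48b^2 to the remainder.
  leading term b: no divisor's leading term divides it; move 59/48b to the remainder.
  leading term 1: no divisor's leading term divides it; move -13/12 to the remainder.
  remainder -7/48b^2 + 59/48b - 13/12 ≠ 0; add h_5 = -7/48b^2 + 59/48b - 13/12 to the basis.

The other S-polynomials (S(f_2,h_3), S(f_2,h_4), S(h_3,h_4), S(f_1,h_5), S(f_2,h_5), S(h_3,h_5), S(h_4,h_5)) all reduce to 0 modulo the current basis, so we have a Gröbner basis.
Inter-reduce: drop elements whose leading term is divisible by another's, tail-reduce, and make monic.
Reduced Gröbner basis: {a^2 + 7/48b - 55/48, ab - a - 1/4b + 1/4, b^2 - 59/7b + 52/7}.
Label its elements g_1 = a^2 + 7/48b - 55/48, g_2 = ab - a - 1/4b + 1/4, g_3 = b^2 - 59/7b + 52/7.

Reduce p = -4a^2b^2 + 236/7a^2b - 208/7a^2 - 4a + 1 modulo G:
  leading term a^2b^2: subtract (-4b^2)·g_1 from -4a^2b^2 + 236/7a^2b - 208/7a^2 - 4a + 1 → 236/7a^2b - 208/7a^2 - 4a + 7/12b^3 - 55/12b^2 + 1
  leading term a^2b: subtract (236/7b)·g_1 from 236/7a^2b - 208/7a^2 - 4a + 7/12b^3 - 55/12b^2 + 1 → -208/7a^2 - 4a + 7/12b^3 - 19/2b^2 + 3245/84b + 1
  leading term a^2: subtract (-208/7)·g_1 from -208/7a^2 - 4a + 7/12b^3 - 19/2b^2 + 3245/84b + 1 → -4a + 7/12b^3 - 19/2b^2 + 1203/28b - 694/21
  leading term a: no divisor's leading term divides it; move -4a to the remainder.
  leading term b^3: subtract (7/12b)·g_3 from 7/12b^3 - 19/2b^2 + 1203/28b - 694/21 → -55/12b^2 + 3245/84b - 694/21
  leading term b^2: subtract (-55/12)·g_3 from -55/12b^2 + 3245/84b - 694/21 → 1
  leading term 1: no divisor's leading term divides it; move 1 to the remainder.
  normal form = -4a + 1.
The normal form is nonzero, so p ∉ I. Since p minus its normal form lies in I, I + (p) = I + (r) where r = -4a + 1; decide whether this ideal is the whole ring.
Run Buchberger on G together with r (pairs among the g_i already reduce to 0 since G is a Gröbner basis):
g_1 = a^2 + 7/48b - 55/48, LT = a^2.
g_2 = ab - a - 1/4b + 1/4, LT = ab.
g_3 = b^2 - 59/7b + 52/7, LT = b^2.
r = -4a + 1, LT = a.

S(g_1,r): lcm = a^2. S = 1/4a + 7/48b - 55/48.
  leading term a: subtract (-1/16)·r from 1/4a + 7/48b - 55/48 → 7/48b - 13/12
  leading term b: no divisor's leading term divides it; move 7/48b to the remainder.
  leading term 1: no divisor's leading term divides it; move -13/12 to the remainder.
  remainder 7/48b - 13/12 ≠ 0; add m_5 = 7/48b - 13/12 to the basis.

The other S-polynomials (S(g_1,g_2), S(g_1,g_3), S(g_2,g_3), S(g_2,r), S(g_3,r), S(g_1,m_5), S(g_2,m_5), S(g_3,m_5), S(r,m_5)) all reduce to 0 modulo the current basis, so we have a Gröbner basis.
Inter-reduce: drop elements whose leading term is divisible by another's, tail-reduce, and make monic.
Reduced Gröbner basis: {a - 1/4, b - 52/7}.
The reduced Gröbner basis of I + (p) is {a - 1/4, b - 52/7} ≠ {1}, a proper ideal, so the enlarged system stays consistent: p is independent of I, with normal form -4a + 1.

-4a^2b^2 + 236/7a^2b - 208/7a^2 - 4a + 1 is independent of I; its normal form modulo I is -4a + 1.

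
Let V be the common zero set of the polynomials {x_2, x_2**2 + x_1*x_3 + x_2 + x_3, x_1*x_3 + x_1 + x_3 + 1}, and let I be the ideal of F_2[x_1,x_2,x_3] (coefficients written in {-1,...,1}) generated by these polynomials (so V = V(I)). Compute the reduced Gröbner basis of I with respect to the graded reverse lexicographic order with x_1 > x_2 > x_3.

G = {x_1 + 1, x_2}

f_1 = x_2, LT = x_2.
f_2 = x_2**2 + x_1*x_3 + x_2 + x_3, LT = x_2**2.
f_3 = x_1*x_3 + x_1 + x_3 + 1, LT = x_1*x_3.

S(f_1,f_2): lcm = x_2**2. S = x_1*x_3 + x_2 + x_3.
  reduce S modulo (f_1, f_2, f_3):
  remainder x_1 + 1 ≠ 0; add g_4 = x_1 + 1 to the basis.

The other S-polynomials (S(f_1,f_3), S(f_2,f_3), S(f_1,g_4), S(f_2,g_4), S(f_3,g_4)) all reduce to 0 modulo the current basis, so we have a Gröbner basis.
Inter-reduce: drop elements whose leading term is divisible by another's, tail-reduce, and make monic.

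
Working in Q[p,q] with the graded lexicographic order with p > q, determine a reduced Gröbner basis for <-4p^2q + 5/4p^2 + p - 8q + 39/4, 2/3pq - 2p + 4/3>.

Buchberger's algorithm terminates because the ascending chain of leading-term ideals stabilizes.

f_1 = -4p^2q + 5/4p^2 + p - 8q + 39/4, LT = p^2q.
f_2 = 2/3pq - 2p + 4/3, LT = pq.

S(f_1,f_2): lcm = p^2q. S = 43/16p^2 - 9/4p + 2q - 39/16.
  leading term p^2: no divisor's leading term divides it; move 43/16p^2 to the remainder.
  leading term p: no divisor's leading term divides it; move -9/4p to the remainder.
  leading term q: no divisor's leading term divides it; move 2q to the remainder.
  leading term 1: no divisor's leading term divides it; move -39/16 to the remainder.
  remainder 43/16p^2 - 9/4p + 2q - 39/16 ≠ 0; add g_3 = 43/16p^2 - 9/4p + 2q - 39/16 to the basis.

S(f_1,g_3): lcm = p^2q. S = -5/16p^2 + 36/43pq - 32/43q^2 - 1/4p + 125/43q - 39/16.
  leading term p^2: subtract (-5/43)·g_3 from -5/16p^2 + 36/43pq - 32/43q^2 - 1/4p + 125/43q - 39/16 → 36/43pq - 32/43q^2 - 22/43p + 135/43q - 117/43
  leading term pq: subtract (54/43)·f_2 from 36/43pq - 32/43q^2 - 22/43p + 135/43q - 117/43 → -32/43q^2 + 2p + 135/43q - 189/43
  leading term q^2: no divisor's leading term divides it; move -32/43q^2 to the remainder.
  leading term p: no divisor's leading term divides it; move 2p to the remainder.
  leading term q: no divisor's leading term divides it; move 135/43q to the remainder.
  leading term 1: no divisor's leading term divides it; move -189/43 to the remainder.
  remainder -32/43q^2 + 2p + 135/43q - 189/43 ≠ 0; add g_4 = -32/43q^2 + 2p + 135/43q - 189/43 to the basis.

The other S-polynomials (S(f_2,g_3), S(f_1,g_4), S(f_2,g_4), S(g_3,g_4)) all reduce to 0 modulo the current basis, so we have a Gröbner basis.
Inter-reduce: drop elements whose leading term is divisible by another's, tail-reduce, and make monic.

G = {p^2 - 36/43p + 32/43q - 39/43, pq - 3p + 2, q^2 - 43/16p - 135/32q + 189/32}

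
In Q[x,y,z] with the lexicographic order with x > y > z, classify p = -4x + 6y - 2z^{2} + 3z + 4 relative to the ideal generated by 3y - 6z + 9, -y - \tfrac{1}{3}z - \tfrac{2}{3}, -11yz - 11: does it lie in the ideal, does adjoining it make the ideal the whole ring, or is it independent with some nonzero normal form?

First compute the reduced Gröbner basis of I by Buchberger's algorithm.
f_1 = 3y - 6z + 9, LT = y.
f_2 = -y - \tfrac{1}{3}z - \tfrac{2}{3}, LT = y.
f_3 = -11yz - 11, LT = yz.

S(f_1,f_2): lcm = y. S = -\tfrac{7}{3}z + \tfrac{7}{3}.
  leading term z: no divisor's leading term divides it; move -\tfrac{7}{3}z to the remainder.
  leading term 1: no divisor's leading term divides it; move \tfrac{7}{3} to the remainder.
  remainder -\tfrac{7}{3}z + \tfrac{7}{3} ≠ 0; add h_4 = -\tfrac{7}{3}z + \tfrac{7}{3} to the basis.

The other S-polynomials (S(f_1,f_3), S(f_2,f_3), S(f_1,h_4), S(f_2,h_4), S(f_3,h_4)) all reduce to 0 modulo the current basis, so we have a Gröbner basis.
Inter-reduce: drop elements whose leading term is divisible by another's, tail-reduce, and make monic.
Reduced Gröbner basis: {y + 1, z - 1}.
Label its elements g_1 = y + 1, g_2 = z - 1.

Reduce p = -4x + 6y - 2z^{2} + 3z + 4 modulo G:
  leading term x: no divisor's leading term divides it; move -4x to the remainder.
  leading term y: subtract (6)·g_1 from 6y - 2z^{2} + 3z + 4 → -2z^{2} + 3z - 2
  leading term z^{2}: subtract (-2z)·g_2 from -2z^{2} + 3z - 2 → z - 2
  leading term z: subtract (1)·g_2 from z - 2 → -1
  leading term 1: no divisor's leading term divides it; move -1 to the remainder.
  normal form = -4x - 1.
The normal form is nonzero, so p ∉ I. Since p minus its normal form lies in I, I + (p) = I + (r) where r = -4x - 1; decide whether this ideal is the whole ring.
Run Buchberger on G together with r (pairs among the g_i already reduce to 0 since G is a Gröbner basis):
g_1 = y + 1, LT = y.
g_2 = z - 1, LT = z.
r = -4x - 1, LT = x.

The S-polynomials (S(g_1,g_2), S(g_1,r), S(g_2,r)) all reduce to 0 modulo the current basis, so we have a Gröbner basis.
Inter-reduce: drop elements whose leading term is divisible by another's, tail-reduce, and make monic.
Reduced Gröbner basis: {x + \tfrac{1}{4}, y + 1, z - 1}.
The reduced Gröbner basis of I + (p) is {x + \tfrac{1}{4}, y + 1, z - 1} ≠ {1}, a proper ideal, so the enlarged system stays consistent: p is independent of I, with normal form -4x - 1.

Ideal membership is decidable via reduction modulo a Gröbner basis.

-4x + 6y - 2z^{2} + 3z + 4 is independent of I; its normal form modulo I is -4x - 1.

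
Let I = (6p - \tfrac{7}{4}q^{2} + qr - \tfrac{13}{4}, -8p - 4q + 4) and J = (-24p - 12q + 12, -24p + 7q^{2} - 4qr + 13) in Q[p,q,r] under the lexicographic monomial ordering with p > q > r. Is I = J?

Yes, the ideals are equal.

For a fixed monomial order, each ideal has a unique reduced Gröbner basis; comparing bases decides equality.
Buchberger on the first generating set:
f_1 = 6p - \tfrac{7}{4}q^{2} + qr - \tfrac{13}{4}, LT = p.
f_2 = -8p - 4q + 4, LT = p.

S(f_1,f_2): lcm = p. S = -\tfrac{7}{24}q^{2} + \tfrac{1}{6}qr - \tfrac{1}{2}q - \tfrac{1}{24}.
  leading term q^{2}: no divisor's leading term divides it; move -\tfrac{7}{24}q^{2} to the remainder.
  leading term qr: no divisor's leading term divides it; move \tfrac{1}{6}qr to the remainder.
  leading term q: no divisor's leading term divides it; move -\tfrac{1}{2}q to the remainder.
  leading term 1: no divisor's leading term divides it; move -\tfrac{1}{24} to the remainder.
  remainder -\tfrac{7}{24}q^{2} + \tfrac{1}{6}qr - \tfrac{1}{2}q - \tfrac{1}{24} ≠ 0; add g_3 = -\tfrac{7}{24}q^{2} + \tfrac{1}{6}qr - \tfrac{1}{2}q - \tfrac{1}{24} to the basis.

The other S-polynomials (S(f_1,g_3), S(f_2,g_3)) all reduce to 0 modulo the current basis, so we have a Gröbner basis.
Inter-reduce: drop elements whose leading term is divisible by another's, tail-reduce, and make monic.
Reduced Gröbner basis: {p + \tfrac{1}{2}q - \tfrac{1}{2}, q^{2} - \tfrac{4}{7}qr + \tfrac{12}{7}q + \tfrac{1}{7}}.

Buchberger on the second generating set:
h_1 = -24p - 12q + 12, LT = p.
h_2 = -24p + 7q^{2} - 4qr + 13, LT = p.

S(h_1,h_2): lcm = p. S = \tfrac{7}{24}q^{2} - \tfrac{1}{6}qr + \tfrac{1}{2}q + \tfrac{1}{24}.
  leading term q^{2}: no divisor's leading term divides it; move \tfrac{7}{24}q^{2} to the remainder.
  leading term qr: no divisor's leading term divides it; move -\tfrac{1}{6}qr to the remainder.
  leading term q: no divisor's leading term divides it; move \tfrac{1}{2}q to the remainder.
  leading term 1: no divisor's leading term divides it; move \tfrac{1}{24} to the remainder.
  remainder \tfrac{7}{24}q^{2} - \tfrac{1}{6}qr + \tfrac{1}{2}q + \tfrac{1}{24} ≠ 0; add k_3 = \tfrac{7}{24}q^{2} - \tfrac{1}{6}qr + \tfrac{1}{2}q + \tfrac{1}{24} to the basis.

The other S-polynomials (S(h_1,k_3), S(h_2,k_3)) all reduce to 0 modulo the current basis, so we have a Gröbner basis.
Inter-reduce: drop elements whose leading term is divisible by another's, tail-reduce, and make monic.
Reduced Gröbner basis: {p + \tfrac{1}{2}q - \tfrac{1}{2}, q^{2} - \tfrac{4}{7}qr + \tfrac{12}{7}q + \tfrac{1}{7}}.

The two bases agree; hence the ideals are identical.
The choice of monomial ordering does not affect the verdict — as long as both bases are computed under the same ordering, their equality decides ideal equality.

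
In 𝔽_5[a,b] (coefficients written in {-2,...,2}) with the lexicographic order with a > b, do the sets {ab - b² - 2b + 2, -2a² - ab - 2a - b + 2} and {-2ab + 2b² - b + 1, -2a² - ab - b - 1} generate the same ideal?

Since reduced Gröbner bases are canonical representatives of ideals under a given ordering, it suffices to compute and compare them.
Buchberger on the first generating set:
f_1 = ab - b² - 2b + 2, LT = ab.
f_2 = -2a² - ab - 2a - b + 2, LT = a².

S(f_1,f_2): lcm = a²b. S = ab² + 2ab + 2a + 2b² + b.
  reduce S modulo (f_1, f_2):
  remainder 2a + b³ + b² - 2b + 1 ≠ 0; add g_3 = 2a + b³ + b² - 2b + 1 to the basis.

S(f_1,g_3): lcm = ab. S = 2b⁴ + 2b³ + 2.
  reduce S modulo (f_1, f_2, g_3):
  remainder 2b⁴ + 2b³ + 2 ≠ 0; add g_4 = 2b⁴ + 2b³ + 2 to the basis.

The other S-polynomials (S(f_2,g_3), S(f_1,g_4), S(f_2,g_4), S(g_3,g_4)) all reduce to 0 modulo the current basis, so we have a Gröbner basis.
Inter-reduce: drop elements whose leading term is divisible by another's, tail-reduce, and make monic.
Reduced Gröbner basis: {a - 2b³ - 2b² - b - 2, b⁴ + b³ + 1}.

Buchberger on the second generating set:
h_1 = -2ab + 2b² - b + 1, LT = ab.
h_2 = -2a² - ab - b - 1, LT = a².

S(h_1,h_2): lcm = a²b. S = ab² - 2ab + 2a + 2b² + 2b.
  reduce S modulo (h_1, h_2):
  remainder 2a + b³ + 2b² + b - 1 ≠ 0; add k_3 = 2a + b³ + 2b² + b - 1 to the basis.

S(h_1,k_3): lcm = ab. S = 2b⁴ - b³ + b² + b + 2.
  reduce S modulo (h_1, h_2, k_3):
  remainder 2b⁴ - b³ + b² + b + 2 ≠ 0; add k_4 = 2b⁴ - b³ + b² + b + 2 to the basis.

The other S-polynomials (S(h_2,k_3), S(h_1,k_4), S(h_2,k_4), S(k_3,k_4)) all reduce to 0 modulo the current basis, so we have a Gröbner basis.
Inter-reduce: drop elements whose leading term is divisible by another's, tail-reduce, and make monic.
Reduced Gröbner basis: {a - 2b³ + b² - 2b + 2, b⁴ + 2b³ - 2b² - 2b + 1}.

The bases are distinct; the ideals are different.

No, the ideals differ.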